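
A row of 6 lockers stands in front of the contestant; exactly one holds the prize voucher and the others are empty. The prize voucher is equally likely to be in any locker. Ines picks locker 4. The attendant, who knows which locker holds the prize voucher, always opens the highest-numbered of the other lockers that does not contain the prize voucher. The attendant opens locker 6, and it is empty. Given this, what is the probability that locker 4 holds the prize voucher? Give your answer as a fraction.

1/5

Consider each possible location of the prize voucher in turn.
If it is in any of lockers 1, 2, 3, 4, and 5 (prior 1/6 each): locker 6 is the highest-numbered option available, probability 1; weight (1/6)·1 = 1/6 each.
If it is in locker 6 (prior 1/6): the attendant opened locker 6, so this case is ruled out; weight (1/6)·0 = 0.
The weights sum to 5/6.
So P(the prize voucher in locker 4 | the attendant opened locker 6) = (1/6) / (5/6) = 1/5.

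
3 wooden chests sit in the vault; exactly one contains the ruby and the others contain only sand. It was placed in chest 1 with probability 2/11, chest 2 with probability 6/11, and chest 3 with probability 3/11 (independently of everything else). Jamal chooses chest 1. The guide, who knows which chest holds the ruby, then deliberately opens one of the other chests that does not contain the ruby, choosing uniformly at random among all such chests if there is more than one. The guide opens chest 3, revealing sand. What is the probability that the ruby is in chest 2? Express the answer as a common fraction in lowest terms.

6/7

Condition on the true location of the ruby.
If it is in chest 1 (prior 2/11): the guide has 2 equally likely choices, so probability 1/2; weight (2/11)·(1/2) = 1/11.
If it is in chest 2 (prior 6/11): the guide has no choice, probability 1; weight (6/11)·1 = 6/11.
If it is in chest 3 (prior 3/11): the guide opened chest 3, so this case is ruled out; weight (3/11)·0 = 0.
The weights sum to 7/11.
So P(the ruby in chest 2 | the guide opened chest 3) = (6/11) / (7/11) = 6/7.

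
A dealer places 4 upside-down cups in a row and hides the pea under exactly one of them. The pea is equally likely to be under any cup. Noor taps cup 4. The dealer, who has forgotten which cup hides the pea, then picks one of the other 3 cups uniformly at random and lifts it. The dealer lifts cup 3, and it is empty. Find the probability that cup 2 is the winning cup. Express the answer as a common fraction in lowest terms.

Because the dealer chose which cup to lift without knowing where the pea is, the choice is independent of the prize location. Learning that cup 3 does not hold the pea simply rules out that one location and leaves the remaining 3 cups still equally likely by symmetry.
So P(the pea under cup 2) = 1/3.

1/3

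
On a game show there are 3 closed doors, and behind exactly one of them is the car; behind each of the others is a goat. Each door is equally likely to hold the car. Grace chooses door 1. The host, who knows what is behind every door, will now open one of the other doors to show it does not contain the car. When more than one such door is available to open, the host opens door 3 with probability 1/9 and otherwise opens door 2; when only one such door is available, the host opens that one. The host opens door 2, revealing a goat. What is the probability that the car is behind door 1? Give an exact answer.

Condition on the true location of the car.
If it is behind door 1 (prior 1/3): door 3 is available but not opened, probability 8/9; weight (1/3)·(8/9) = 8/27.
If it is behind door 2 (prior 1/3): the host opened door 2, so this case is ruled out; weight (1/3)·0 = 0.
If it is behind door 3 (prior 1/3): only door 2 is available, probability 1; weight (1/3)·1 = 1/3.
The weights sum to 17/27.
So P(the car behind door 1 | the host opened door 2) = (8/27) / (17/27) = 8/17.

8/17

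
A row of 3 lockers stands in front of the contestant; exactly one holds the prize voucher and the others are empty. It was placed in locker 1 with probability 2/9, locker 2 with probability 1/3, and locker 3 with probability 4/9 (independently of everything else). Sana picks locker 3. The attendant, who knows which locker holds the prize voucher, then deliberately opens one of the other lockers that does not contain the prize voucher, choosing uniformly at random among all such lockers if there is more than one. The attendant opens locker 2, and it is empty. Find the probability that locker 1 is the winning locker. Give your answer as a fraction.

Consider each possible location of the prize voucher in turn.
If it is in locker 1 (prior 2/9): the attendant has no choice, probability 1; weight (2/9)·1 = 2/9.
If it is in locker 2 (prior 1/3): the attendant opened locker 2, so this case is ruled out; weight (1/3)·0 = 0.
If it is in locker 3 (prior 4/9): the attendant has 2 equally likely choices, so probability 1/2; weight (4/9)·(1/2) = 2/9.
The weights sum to 4/9.
So P(the prize voucher in locker 1 | the attendant opened locker 2) = (2/9) / (4/9) = 1/2.

1/2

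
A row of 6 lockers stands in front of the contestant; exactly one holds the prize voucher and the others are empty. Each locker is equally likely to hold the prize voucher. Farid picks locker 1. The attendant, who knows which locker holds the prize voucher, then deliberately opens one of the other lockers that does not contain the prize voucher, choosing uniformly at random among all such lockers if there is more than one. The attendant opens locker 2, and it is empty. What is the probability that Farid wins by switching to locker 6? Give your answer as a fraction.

Consider each possible location of the prize voucher in turn.
If it is in locker 1 (prior 1/6): the attendant has 5 equally likely choices, so probability 1/5; weight (1/6)·(1/5) = 1/30.
If it is in locker 2 (prior 1/6): the attendant opened locker 2, so this case is ruled out; weight (1/6)·0 = 0.
If it is in any of lockers 3, 4, 5, and 6 (prior 1/6 each): the attendant has 4 equally likely choices, so probability 1/4; weight (1/6)·(1/4) = 1/24 each.
The weights sum to 1/5.
So P(the prize voucher in locker 6 | the attendant opened locker 2) = (1/24) / (1/5) = 5/24.

5/24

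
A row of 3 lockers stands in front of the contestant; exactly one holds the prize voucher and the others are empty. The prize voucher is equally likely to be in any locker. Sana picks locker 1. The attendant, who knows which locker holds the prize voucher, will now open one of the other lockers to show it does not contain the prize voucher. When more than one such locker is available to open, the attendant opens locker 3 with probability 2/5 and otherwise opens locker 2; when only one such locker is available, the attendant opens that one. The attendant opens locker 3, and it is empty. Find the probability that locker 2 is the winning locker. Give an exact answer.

5/7

Condition on the true location of the prize voucher.
If it is in locker 1 (prior 1/3): locker 3 is available, opened with probability 2/5; weight (1/3)·(2/5) = 2/15.
If it is in locker 2 (prior 1/3): only locker 3 is available, probability 1; weight (1/3)·1 = 1/3.
If it is in locker 3 (prior 1/3): the attendant opened locker 3, so this case is ruled out; weight (1/3)·0 = 0.
The weights sum to 7/15.
So P(the prize voucher in locker 2 | the attendant opened locker 3) = (1/3) / (7/15) = 5/7.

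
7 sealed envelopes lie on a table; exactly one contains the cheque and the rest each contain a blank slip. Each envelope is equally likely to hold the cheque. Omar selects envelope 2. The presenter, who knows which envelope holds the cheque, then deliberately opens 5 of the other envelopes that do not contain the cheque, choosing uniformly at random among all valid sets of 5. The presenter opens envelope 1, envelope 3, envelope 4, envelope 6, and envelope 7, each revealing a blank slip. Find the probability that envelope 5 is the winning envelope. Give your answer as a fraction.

6/7

Apply Bayes' rule, conditioning on where the cheque actually is.
If it is in any of envelopes 1, 3, 4, 6, and 7 (prior 1/7 each): that envelope was opened and seen not to hold the prize — ruled out; weight (1/7)·0 = 0 each.
If it is in envelope 2 (prior 1/7): the presenter has 6 equally likely choices, so probability 1/6; weight (1/7)·(1/6) = 1/42.
If it is in envelope 5 (prior 1/7): the presenter has no choice, probability 1; weight (1/7)·1 = 1/7.
The weights sum to 1/6.
So P(the cheque in envelope 5 | the presenter opened envelope 1, envelope 3, envelope 4, envelope 6, and envelope 7) = (1/7) / (1/6) = 6/7.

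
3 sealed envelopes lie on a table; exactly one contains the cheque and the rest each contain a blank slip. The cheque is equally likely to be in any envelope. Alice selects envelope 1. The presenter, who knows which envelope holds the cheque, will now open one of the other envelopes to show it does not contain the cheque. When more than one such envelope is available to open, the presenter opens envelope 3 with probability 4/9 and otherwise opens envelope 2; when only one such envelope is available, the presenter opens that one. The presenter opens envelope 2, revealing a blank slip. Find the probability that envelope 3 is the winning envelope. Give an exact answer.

Apply Bayes' rule, conditioning on where the cheque actually is.
If it is in envelope 1 (prior 1/3): envelope 3 is available but not opened, probability 5/9; weight (1/3)·(5/9) = 5/27.
If it is in envelope 2 (prior 1/3): the presenter opened envelope 2, so this case is ruled out; weight (1/3)·0 = 0.
If it is in envelope 3 (prior 1/3): only envelope 2 is available, probability 1; weight (1/3)·1 = 1/3.
The weights sum to 14/27.
So P(the cheque in envelope 3 | the presenter opened envelope 2) = (1/3) / (14/27) = 9/14.

9/14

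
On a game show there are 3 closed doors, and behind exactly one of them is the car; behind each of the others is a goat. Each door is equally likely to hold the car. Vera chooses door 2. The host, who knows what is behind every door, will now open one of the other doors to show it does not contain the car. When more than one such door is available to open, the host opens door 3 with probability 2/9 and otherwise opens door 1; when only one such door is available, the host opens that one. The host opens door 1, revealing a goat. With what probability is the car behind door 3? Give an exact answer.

Condition on the true location of the car.
If it is behind door 1 (prior 1/3): the host opened door 1, so this case is ruled out; weight (1/3)·0 = 0.
If it is behind door 2 (prior 1/3): door 3 is available but not opened, probability 7/9; weight (1/3)·(7/9) = 7/27.
If it is behind door 3 (prior 1/3): only door 1 is available, probability 1; weight (1/3)·1 = 1/3.
The weights sum to 16/27.
So P(the car behind door 3 | the host opened door 1) = (1/3) / (16/27) = 9/16.

9/16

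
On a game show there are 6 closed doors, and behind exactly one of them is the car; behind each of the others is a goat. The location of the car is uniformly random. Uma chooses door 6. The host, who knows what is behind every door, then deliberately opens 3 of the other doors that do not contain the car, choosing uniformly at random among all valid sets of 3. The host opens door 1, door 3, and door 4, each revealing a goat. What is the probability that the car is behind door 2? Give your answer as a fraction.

Condition on the true location of the car.
If it is behind any of doors 1, 3, and 4 (prior 1/6 each): that door was opened and seen not to hold the prize — ruled out; weight (1/6)·0 = 0 each.
If it is behind either of doors 2 and 5 (prior 1/6 each): the host has 4 equally likely choices, so probability 1/4; weight (1/6)·(1/4) = 1/24 each.
If it is behind door 6 (prior 1/6): the host has 10 equally likely choices, so probability 1/10; weight (1/6)·(1/10) = 1/60.
The weights sum to 1/10.
So P(the car behind door 2 | the host opened door 1, door 3, and door 4) = (1/24) / (1/10) = 5/12.

5/12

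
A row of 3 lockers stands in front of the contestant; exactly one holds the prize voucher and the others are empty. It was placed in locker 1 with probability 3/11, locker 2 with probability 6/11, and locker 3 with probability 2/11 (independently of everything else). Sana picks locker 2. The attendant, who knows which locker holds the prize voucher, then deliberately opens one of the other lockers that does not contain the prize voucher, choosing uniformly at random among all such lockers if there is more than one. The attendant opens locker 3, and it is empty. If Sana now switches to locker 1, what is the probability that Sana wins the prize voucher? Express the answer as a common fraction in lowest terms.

Consider each possible location of the prize voucher in turn.
If it is in locker 1 (prior 3/11): the attendant has no choice, probability 1; weight (3/11)·1 = 3/11.
If it is in locker 2 (prior 6/11): the attendant has 2 equally likely choices, so probability 1/2; weight (6/11)·(1/2) = 3/11.
If it is in locker 3 (prior 2/11): the attendant opened locker 3, so this case is ruled out; weight (2/11)·0 = 0.
The weights sum to 6/11.
So P(the prize voucher in locker 1 | the attendant opened locker 3) = (3/11) / (6/11) = 1/2.

1/2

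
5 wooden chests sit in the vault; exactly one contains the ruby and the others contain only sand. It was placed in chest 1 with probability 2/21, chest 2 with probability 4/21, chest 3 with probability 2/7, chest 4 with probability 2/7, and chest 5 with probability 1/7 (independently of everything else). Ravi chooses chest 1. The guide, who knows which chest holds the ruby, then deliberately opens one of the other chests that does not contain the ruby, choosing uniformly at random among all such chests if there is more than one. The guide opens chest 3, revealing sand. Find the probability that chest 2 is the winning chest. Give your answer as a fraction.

8/29

Condition on the true location of the ruby.
If it is in chest 1 (prior 2/21): the guide has 4 equally likely choices, so probability 1/4; weight (2/21)·(1/4) = 1/42.
If it is in chest 2 (prior 4/21): the guide has 3 equally likely choices, so probability 1/3; weight (4/21)·(1/3) = 4/63.
If it is in chest 3 (prior 2/7): the guide opened chest 3, so this case is ruled out; weight (2/7)·0 = 0.
If it is in chest 4 (prior 2/7): the guide has 3 equally likely choices, so probability 1/3; weight (2/7)·(1/3) = 2/21.
If it is in chest 5 (prior 1/7): the guide has 3 equally likely choices, so probability 1/3; weight (1/7)·(1/3) = 1/21.
The weights sum to 29/126.
So P(the ruby in chest 2 | the guide opened chest 3) = (4/63) / (29/126) = 8/29.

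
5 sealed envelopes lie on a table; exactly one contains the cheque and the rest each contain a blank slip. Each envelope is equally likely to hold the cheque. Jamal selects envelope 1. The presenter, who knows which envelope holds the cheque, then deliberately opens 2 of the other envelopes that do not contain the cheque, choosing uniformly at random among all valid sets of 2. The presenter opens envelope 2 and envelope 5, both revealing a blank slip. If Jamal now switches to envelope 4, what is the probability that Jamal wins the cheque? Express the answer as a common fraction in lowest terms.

2/5

Condition on the true location of the cheque.
If it is in envelope 1 (prior 1/5): the presenter has 6 equally likely choices, so probability 1/6; weight (1/5)·(1/6) = 1/30.
If it is in either of envelopes 2 and 5 (prior 1/5 each): that envelope was opened and seen not to hold the prize — ruled out; weight (1/5)·0 = 0 each.
If it is in either of envelopes 3 and 4 (prior 1/5 each): the presenter has 3 equally likely choices, so probability 1/3; weight (1/5)·(1/3) = 1/15 each.
The weights sum to 1/6.
So P(the cheque in envelope 4 | the presenter opened envelope 2 and envelope 5) = (1/15) / (1/6) = 2/5.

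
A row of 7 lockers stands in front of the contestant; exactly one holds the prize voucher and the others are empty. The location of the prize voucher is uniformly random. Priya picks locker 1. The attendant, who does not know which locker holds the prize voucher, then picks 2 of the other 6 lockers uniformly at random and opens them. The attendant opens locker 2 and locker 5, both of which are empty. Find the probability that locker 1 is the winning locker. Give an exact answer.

1/5

Apply Bayes' rule, conditioning on where the prize voucher actually is.
If it is in any of lockers 1, 3, 4, 6, and 7 (prior 1/7 each): the attendant picks exactly this set with probability 1/15 regardless, and none is the prize; weight (1/7)·(1/15) = 1/105 each.
If it is in either of lockers 2 and 5 (prior 1/7 each): that locker was opened and seen not to hold the prize — ruled out; weight (1/7)·0 = 0 each.
The weights sum to 1/21.
So P(the prize voucher in locker 1 | the attendant opened locker 2 and locker 5) = (1/105) / (1/21) = 1/5.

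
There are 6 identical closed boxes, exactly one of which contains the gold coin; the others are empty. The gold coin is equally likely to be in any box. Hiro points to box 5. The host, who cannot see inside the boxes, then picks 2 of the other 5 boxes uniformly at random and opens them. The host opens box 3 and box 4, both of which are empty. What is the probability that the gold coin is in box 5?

Because the host chose which boxes to open without knowing where the gold coin is, the choice is independent of the prize location. Learning that none of the 2 opened boxes holds the gold coin simply rules out those 2 locations and leaves the remaining 4 boxes still equally likely by symmetry.
So P(the gold coin in box 5) = 1/4.

1/4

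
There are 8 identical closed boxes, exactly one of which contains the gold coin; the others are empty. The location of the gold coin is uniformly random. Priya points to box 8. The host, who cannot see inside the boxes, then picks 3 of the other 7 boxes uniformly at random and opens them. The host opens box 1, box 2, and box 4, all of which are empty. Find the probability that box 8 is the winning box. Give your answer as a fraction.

Consider each possible location of the gold coin in turn.
If it is in any of boxes 1, 2, and 4 (prior 1/8 each): that box was opened and seen not to hold the prize — ruled out; weight (1/8)·0 = 0 each.
If it is in any of boxes 3, 5, 6, 7, and 8 (prior 1/8 each): the host picks exactly this set with probability 1/35 regardless, and none is the prize; weight (1/8)·(1/35) = 1/280 each.
The weights sum to 1/56.
So P(the gold coin in box 8 | the host opened box 1, box 2, and box 4) = (1/280) / (1/56) = 1/5.

1/5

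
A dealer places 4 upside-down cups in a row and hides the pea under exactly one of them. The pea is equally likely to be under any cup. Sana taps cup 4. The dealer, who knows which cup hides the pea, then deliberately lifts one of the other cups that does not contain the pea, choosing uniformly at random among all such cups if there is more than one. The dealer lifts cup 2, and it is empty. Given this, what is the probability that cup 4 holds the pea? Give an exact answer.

1/4

Condition on the true location of the pea.
If it is under either of cups 1 and 3 (prior 1/4 each): the dealer has 2 equally likely choices, so probability 1/2; weight (1/4)·(1/2) = 1/8 each.
If it is under cup 2 (prior 1/4): the dealer opened cup 2, so this case is ruled out; weight (1/4)·0 = 0.
If it is under cup 4 (prior 1/4): the dealer has 3 equally likely choices, so probability 1/3; weight (1/4)·(1/3) = 1/12.
The weights sum to 1/3.
So P(the pea under cup 4 | the dealer opened cup 2) = (1/12) / (1/3) = 1/4.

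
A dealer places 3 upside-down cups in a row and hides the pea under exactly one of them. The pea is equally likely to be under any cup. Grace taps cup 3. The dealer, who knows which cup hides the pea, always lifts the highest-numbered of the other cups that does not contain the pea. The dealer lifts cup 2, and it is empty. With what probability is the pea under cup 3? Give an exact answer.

1/2

Apply Bayes' rule, conditioning on where the pea actually is.
If it is under either of cups 1 and 3 (prior 1/3 each): cup 2 is the highest-numbered option available, probability 1; weight (1/3)·1 = 1/3 each.
If it is under cup 2 (prior 1/3): the dealer opened cup 2, so this case is ruled out; weight (1/3)·0 = 0.
The weights sum to 2/3.
So P(the pea under cup 3 | the dealer opened cup 2) = (1/3) / (2/3) = 1/2.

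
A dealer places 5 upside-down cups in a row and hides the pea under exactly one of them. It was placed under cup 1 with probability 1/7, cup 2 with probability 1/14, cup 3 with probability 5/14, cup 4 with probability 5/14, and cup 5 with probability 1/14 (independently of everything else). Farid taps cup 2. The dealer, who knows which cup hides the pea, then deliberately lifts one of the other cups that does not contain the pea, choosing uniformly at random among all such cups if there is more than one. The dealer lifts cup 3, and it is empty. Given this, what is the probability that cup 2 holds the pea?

3/35

Apply Bayes' rule, conditioning on where the pea actually is.
If it is under cup 1 (prior 1/7): the dealer has 3 equally likely choices, so probability 1/3; weight (1/7)·(1/3) = 1/21.
If it is under cup 2 (prior 1/14): the dealer has 4 equally likely choices, so probability 1/4; weight (1/14)·(1/4) = 1/56.
If it is under cup 3 (prior 5/14): the dealer opened cup 3, so this case is ruled out; weight (5/14)·0 = 0.
If it is under cup 4 (prior 5/14): the dealer has 3 equally likely choices, so probability 1/3; weight (5/14)·(1/3) = 5/42.
If it is under cup 5 (prior 1/14): the dealer has 3 equally likely choices, so probability 1/3; weight (1/14)·(1/3) = 1/42.
The weights sum to 5/24.
So P(the pea under cup 2 | the dealer opened cup 3) = (1/56) / (5/24) = 3/35.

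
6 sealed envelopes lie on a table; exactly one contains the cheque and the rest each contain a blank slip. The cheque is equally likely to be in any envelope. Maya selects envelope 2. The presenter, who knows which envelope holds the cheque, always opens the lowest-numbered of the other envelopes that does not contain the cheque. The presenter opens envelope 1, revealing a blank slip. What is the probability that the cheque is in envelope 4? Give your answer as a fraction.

Consider each possible location of the cheque in turn.
If it is in envelope 1 (prior 1/6): the presenter opened envelope 1, so this case is ruled out; weight (1/6)·0 = 0.
If it is in any of envelopes 2, 3, 4, 5, and 6 (prior 1/6 each): envelope 1 is the lowest-numbered option available, probability 1; weight (1/6)·1 = 1/6 each.
The weights sum to 5/6.
So P(the cheque in envelope 4 | the presenter opened envelope 1) = (1/6) / (5/6) = 1/5.

1/5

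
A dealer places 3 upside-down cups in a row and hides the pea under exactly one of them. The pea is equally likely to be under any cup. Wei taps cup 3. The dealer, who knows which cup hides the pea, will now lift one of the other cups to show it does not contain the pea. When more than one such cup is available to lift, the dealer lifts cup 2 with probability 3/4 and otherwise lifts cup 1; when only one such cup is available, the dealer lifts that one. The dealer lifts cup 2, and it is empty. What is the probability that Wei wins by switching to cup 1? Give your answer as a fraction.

4/7

Apply Bayes' rule, conditioning on where the pea actually is.
If it is under cup 1 (prior 1/3): only cup 2 is available, probability 1; weight (1/3)·1 = 1/3.
If it is under cup 2 (prior 1/3): the dealer opened cup 2, so this case is ruled out; weight (1/3)·0 = 0.
If it is under cup 3 (prior 1/3): cup 2 is available, opened with probability 3/4; weight (1/3)·(3/4) = 1/4.
The weights sum to 7/12.
So P(the pea under cup 1 | the dealer opened cup 2) = (1/3) / (7/12) = 4/7.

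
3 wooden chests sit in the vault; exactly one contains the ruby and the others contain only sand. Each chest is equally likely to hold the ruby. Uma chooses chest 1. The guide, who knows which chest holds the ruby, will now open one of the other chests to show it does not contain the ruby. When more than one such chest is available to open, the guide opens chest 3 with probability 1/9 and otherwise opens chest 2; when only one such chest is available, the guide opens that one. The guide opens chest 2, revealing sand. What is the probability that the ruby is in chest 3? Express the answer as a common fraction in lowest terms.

Condition on the true location of the ruby.
If it is in chest 1 (prior 1/3): chest 3 is available but not opened, probability 8/9; weight (1/3)·(8/9) = 8/27.
If it is in chest 2 (prior 1/3): the guide opened chest 2, so this case is ruled out; weight (1/3)·0 = 0.
If it is in chest 3 (prior 1/3): only chest 2 is available, probability 1; weight (1/3)·1 = 1/3.
The weights sum to 17/27.
So P(the ruby in chest 3 | the guide opened chest 2) = (1/3) / (17/27) = 9/17.

9/17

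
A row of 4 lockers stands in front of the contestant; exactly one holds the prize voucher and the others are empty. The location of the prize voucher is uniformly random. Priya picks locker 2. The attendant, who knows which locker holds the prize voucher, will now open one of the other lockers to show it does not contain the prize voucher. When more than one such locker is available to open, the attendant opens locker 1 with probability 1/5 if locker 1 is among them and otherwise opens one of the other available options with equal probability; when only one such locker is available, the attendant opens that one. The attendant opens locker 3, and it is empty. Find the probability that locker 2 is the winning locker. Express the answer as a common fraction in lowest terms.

Apply Bayes' rule, conditioning on where the prize voucher actually is.
If it is in locker 1 (prior 1/4): locker 1 holds the prize so is unavailable; the attendant chooses uniformly among the 2 others, probability 1/2; weight (1/4)·(1/2) = 1/8.
If it is in locker 2 (prior 1/4): locker 1 is available but not opened; locker 3 gets probability (1 − 1/5)/2 = 2/5; weight (1/4)·(2/5) = 1/10.
If it is in locker 3 (prior 1/4): the attendant opened locker 3, so this case is ruled out; weight (1/4)·0 = 0.
If it is in locker 4 (prior 1/4): locker 1 is available but not opened, probability 4/5; weight (1/4)·(4/5) = 1/5.
The weights sum to 17/40.
So P(the prize voucher in locker 2 | the attendant opened locker 3) = (1/10) / (17/40) = 4/17.

4/17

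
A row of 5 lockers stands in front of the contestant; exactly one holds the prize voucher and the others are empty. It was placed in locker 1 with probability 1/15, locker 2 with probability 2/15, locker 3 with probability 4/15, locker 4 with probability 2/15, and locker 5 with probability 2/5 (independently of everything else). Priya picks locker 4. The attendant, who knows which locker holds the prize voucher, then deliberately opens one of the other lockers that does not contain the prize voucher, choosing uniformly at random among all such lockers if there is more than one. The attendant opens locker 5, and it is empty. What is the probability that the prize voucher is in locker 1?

Consider each possible location of the prize voucher in turn.
If it is in locker 1 (prior 1/15): the attendant has 3 equally likely choices, so probability 1/3; weight (1/15)·(1/3) = 1/45.
If it is in locker 2 (prior 2/15): the attendant has 3 equally likely choices, so probability 1/3; weight (2/15)·(1/3) = 2/45.
If it is in locker 3 (prior 4/15): the attendant has 3 equally likely choices, so probability 1/3; weight (4/15)·(1/3) = 4/45.
If it is in locker 4 (prior 2/15): the attendant has 4 equally likely choices, so probability 1/4; weight (2/15)·(1/4) = 1/30.
If it is in locker 5 (prior 2/5): the attendant opened locker 5, so this case is ruled out; weight (2/5)·0 = 0.
The weights sum to 17/90.
So P(the prize voucher in locker 1 | the attendant opened locker 5) = (1/45) / (17/90) = 2/17.

2/17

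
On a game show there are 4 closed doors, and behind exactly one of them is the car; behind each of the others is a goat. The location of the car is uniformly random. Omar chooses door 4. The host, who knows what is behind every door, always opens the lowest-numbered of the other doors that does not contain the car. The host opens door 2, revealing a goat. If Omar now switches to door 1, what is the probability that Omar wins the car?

Condition on the true location of the car.
If it is behind door 1 (prior 1/4): door 2 is the lowest-numbered option available, probability 1; weight (1/4)·1 = 1/4.
If it is behind door 2 (prior 1/4): the host opened door 2, so this case is ruled out; weight (1/4)·0 = 0.
If it is behind either of doors 3 and 4 (prior 1/4 each): the host would have opened door 1 instead, probability 0; weight (1/4)·0 = 0 each.
The weights sum to 1/4.
So P(the car behind door 1 | the host opened door 2) = (1/4) / (1/4) = 1.

1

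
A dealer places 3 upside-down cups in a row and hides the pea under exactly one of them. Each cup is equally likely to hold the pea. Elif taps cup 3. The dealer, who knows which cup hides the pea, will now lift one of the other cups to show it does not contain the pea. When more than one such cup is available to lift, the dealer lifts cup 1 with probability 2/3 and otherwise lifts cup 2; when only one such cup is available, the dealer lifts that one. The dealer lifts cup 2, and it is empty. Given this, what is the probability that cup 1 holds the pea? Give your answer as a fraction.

3/4

Apply Bayes' rule, conditioning on where the pea actually is.
If it is under cup 1 (prior 1/3): only cup 2 is available, probability 1; weight (1/3)·1 = 1/3.
If it is under cup 2 (prior 1/3): the dealer opened cup 2, so this case is ruled out; weight (1/3)·0 = 0.
If it is under cup 3 (prior 1/3): cup 1 is available but not opened, probability 1/3; weight (1/3)·(1/3) = 1/9.
The weights sum to 4/9.
So P(the pea under cup 1 | the dealer opened cup 2) = (1/3) / (4/9) = 3/4.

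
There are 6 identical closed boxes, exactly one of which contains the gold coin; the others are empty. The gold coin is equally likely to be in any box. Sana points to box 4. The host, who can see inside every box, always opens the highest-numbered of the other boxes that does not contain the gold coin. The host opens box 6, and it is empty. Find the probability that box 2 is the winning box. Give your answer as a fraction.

1/5

Consider each possible location of the gold coin in turn.
If it is in any of boxes 1, 2, 3, 4, and 5 (prior 1/6 each): box 6 is the highest-numbered option available, probability 1; weight (1/6)·1 = 1/6 each.
If it is in box 6 (prior 1/6): the host opened box 6, so this case is ruled out; weight (1/6)·0 = 0.
The weights sum to 5/6.
So P(the gold coin in box 2 | the host opened box 6) = (1/6) / (5/6) = 1/5.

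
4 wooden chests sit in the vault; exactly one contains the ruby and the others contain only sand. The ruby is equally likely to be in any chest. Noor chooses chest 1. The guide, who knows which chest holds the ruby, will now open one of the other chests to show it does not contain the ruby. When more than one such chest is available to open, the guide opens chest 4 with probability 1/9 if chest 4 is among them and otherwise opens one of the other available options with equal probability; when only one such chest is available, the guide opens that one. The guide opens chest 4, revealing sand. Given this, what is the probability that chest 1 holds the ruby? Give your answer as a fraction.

Condition on the true location of the ruby.
If it is in any of chests 1, 2, and 3 (prior 1/4 each): chest 4 is available, opened with probability 1/9; weight (1/4)·(1/9) = 1/36 each.
If it is in chest 4 (prior 1/4): the guide opened chest 4, so this case is ruled out; weight (1/4)·0 = 0.
The weights sum to 1/12.
So P(the ruby in chest 1 | the guide opened chest 4) = (1/36) / (1/12) = 1/3.

1/3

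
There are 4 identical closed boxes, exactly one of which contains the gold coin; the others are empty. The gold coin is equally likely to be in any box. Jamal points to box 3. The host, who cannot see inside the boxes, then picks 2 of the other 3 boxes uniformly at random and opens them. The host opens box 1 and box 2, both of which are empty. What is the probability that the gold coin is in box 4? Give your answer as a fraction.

1/2

Because the host chose which boxes to open without knowing where the gold coin is, the choice is independent of the prize location. Learning that none of the 2 opened boxes holds the gold coin simply rules out those 2 locations and leaves the remaining 2 boxes still equally likely by symmetry.
So P(the gold coin in box 4) = 1/2.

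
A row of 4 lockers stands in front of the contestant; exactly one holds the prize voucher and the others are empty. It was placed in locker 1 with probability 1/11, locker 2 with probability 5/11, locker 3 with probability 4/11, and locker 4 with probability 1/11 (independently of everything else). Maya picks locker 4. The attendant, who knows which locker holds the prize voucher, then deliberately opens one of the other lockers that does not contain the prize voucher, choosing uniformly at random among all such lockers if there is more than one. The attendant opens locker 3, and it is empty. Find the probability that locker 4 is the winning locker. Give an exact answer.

Consider each possible location of the prize voucher in turn.
If it is in locker 1 (prior 1/11): the attendant has 2 equally likely choices, so probability 1/2; weight (1/11)·(1/2) = 1/22.
If it is in locker 2 (prior 5/11): the attendant has 2 equally likely choices, so probability 1/2; weight (5/11)·(1/2) = 5/22.
If it is in locker 3 (prior 4/11): the attendant opened locker 3, so this case is ruled out; weight (4/11)·0 = 0.
If it is in locker 4 (prior 1/11): the attendant has 3 equally likely choices, so probability 1/3; weight (1/11)·(1/3) = 1/33.
The weights sum to 10/33.
So P(the prize voucher in locker 4 | the attendant opened locker 3) = (1/33) / (10/33) = 1/10.

1/10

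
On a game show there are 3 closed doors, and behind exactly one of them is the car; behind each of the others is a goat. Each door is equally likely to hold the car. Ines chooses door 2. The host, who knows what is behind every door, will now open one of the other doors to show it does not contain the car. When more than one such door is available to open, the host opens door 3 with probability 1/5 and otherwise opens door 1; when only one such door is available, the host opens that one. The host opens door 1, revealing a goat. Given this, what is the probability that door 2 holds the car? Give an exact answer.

4/9

Consider each possible location of the car in turn.
If it is behind door 1 (prior 1/3): the host opened door 1, so this case is ruled out; weight (1/3)·0 = 0.
If it is behind door 2 (prior 1/3): door 3 is available but not opened, probability 4/5; weight (1/3)·(4/5) = 4/15.
If it is behind door 3 (prior 1/3): only door 1 is available, probability 1; weight (1/3)·1 = 1/3.
The weights sum to 3/5.
So P(the car behind door 2 | the host opened door 1) = (4/15) / (3/5) = 4/9.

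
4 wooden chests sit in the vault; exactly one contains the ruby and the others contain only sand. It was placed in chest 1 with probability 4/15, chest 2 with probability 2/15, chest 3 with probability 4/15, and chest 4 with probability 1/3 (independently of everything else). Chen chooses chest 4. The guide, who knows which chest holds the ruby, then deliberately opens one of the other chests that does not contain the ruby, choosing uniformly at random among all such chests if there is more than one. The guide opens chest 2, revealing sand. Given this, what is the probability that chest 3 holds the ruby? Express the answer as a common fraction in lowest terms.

Apply Bayes' rule, conditioning on where the ruby actually is.
If it is in either of chests 1 and 3 (prior 4/15 each): the guide has 2 equally likely choices, so probability 1/2; weight (4/15)·(1/2) = 2/15 each.
If it is in chest 2 (prior 2/15): the guide opened chest 2, so this case is ruled out; weight (2/15)·0 = 0.
If it is in chest 4 (prior 1/3): the guide has 3 equally likely choices, so probability 1/3; weight (1/3)·(1/3) = 1/9.
The weights sum to 17/45.
So P(the ruby in chest 3 | the guide opened chest 2) = (2/15) / (17/45) = 6/17.

6/17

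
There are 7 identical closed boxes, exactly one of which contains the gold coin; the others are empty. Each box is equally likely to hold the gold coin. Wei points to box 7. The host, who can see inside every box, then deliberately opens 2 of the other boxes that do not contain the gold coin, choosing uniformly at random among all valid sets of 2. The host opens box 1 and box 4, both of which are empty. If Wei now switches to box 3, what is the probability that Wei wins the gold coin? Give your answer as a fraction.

Condition on the true location of the gold coin.
If it is in either of boxes 1 and 4 (prior 1/7 each): that box was opened and seen not to hold the prize — ruled out; weight (1/7)·0 = 0 each.
If it is in any of boxes 2, 3, 5, and 6 (prior 1/7 each): the host has 10 equally likely choices, so probability 1/10; weight (1/7)·(1/10) = 1/70 each.
If it is in box 7 (prior 1/7): the host has 15 equally likely choices, so probability 1/15; weight (1/7)·(1/15) = 1/105.
The weights sum to 1/15.
So P(the gold coin in box 3 | the host opened box 1 and box 4) = (1/70) / (1/15) = 3/14.

3/14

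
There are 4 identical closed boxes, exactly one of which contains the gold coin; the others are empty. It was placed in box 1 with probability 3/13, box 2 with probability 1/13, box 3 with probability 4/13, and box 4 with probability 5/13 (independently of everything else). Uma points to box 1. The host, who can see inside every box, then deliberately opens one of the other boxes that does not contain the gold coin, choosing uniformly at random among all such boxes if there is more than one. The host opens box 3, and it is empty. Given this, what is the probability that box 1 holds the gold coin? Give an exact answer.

1/4

Condition on the true location of the gold coin.
If it is in box 1 (prior 3/13): the host has 3 equally likely choices, so probability 1/3; weight (3/13)·(1/3) = 1/13.
If it is in box 2 (prior 1/13): the host has 2 equally likely choices, so probability 1/2; weight (1/13)·(1/2) = 1/26.
If it is in box 3 (prior 4/13): the host opened box 3, so this case is ruled out; weight (4/13)·0 = 0.
If it is in box 4 (prior 5/13): the host has 2 equally likely choices, so probability 1/2; weight (5/13)·(1/2) = 5/26.
The weights sum to 4/13.
So P(the gold coin in box 1 | the host opened box 3) = (1/13) / (4/13) = 1/4.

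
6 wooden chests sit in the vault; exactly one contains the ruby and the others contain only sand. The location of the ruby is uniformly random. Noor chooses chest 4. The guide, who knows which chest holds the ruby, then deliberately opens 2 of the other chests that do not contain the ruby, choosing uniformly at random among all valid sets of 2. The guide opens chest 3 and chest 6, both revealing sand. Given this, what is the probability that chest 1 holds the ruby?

5/18

Apply Bayes' rule, conditioning on where the ruby actually is.
If it is in any of chests 1, 2, and 5 (prior 1/6 each): the guide has 6 equally likely choices, so probability 1/6; weight (1/6)·(1/6) = 1/36 each.
If it is in either of chests 3 and 6 (prior 1/6 each): that chest was opened and seen not to hold the prize — ruled out; weight (1/6)·0 = 0 each.
If it is in chest 4 (prior 1/6): the guide has 10 equally likely choices, so probability 1/10; weight (1/6)·(1/10) = 1/60.
The weights sum to 1/10.
So P(the ruby in chest 1 | the guide opened chest 3 and chest 6) = (1/36) / (1/10) = 5/18.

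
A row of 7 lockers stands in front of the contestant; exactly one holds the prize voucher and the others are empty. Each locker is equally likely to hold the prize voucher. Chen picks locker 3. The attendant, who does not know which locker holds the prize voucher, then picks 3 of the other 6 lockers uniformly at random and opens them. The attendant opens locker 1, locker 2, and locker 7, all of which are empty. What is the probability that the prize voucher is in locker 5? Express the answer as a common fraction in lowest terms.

1/4

Consider each possible location of the prize voucher in turn.
If it is in any of lockers 1, 2, and 7 (prior 1/7 each): that locker was opened and seen not to hold the prize — ruled out; weight (1/7)·0 = 0 each.
If it is in any of lockers 3, 4, 5, and 6 (prior 1/7 each): the attendant picks exactly this set with probability 1/20 regardless, and none is the prize; weight (1/7)·(1/20) = 1/140 each.
The weights sum to 1/35.
So P(the prize voucher in locker 5 | the attendant opened locker 1, locker 2, and locker 7) = (1/140) / (1/35) = 1/4.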